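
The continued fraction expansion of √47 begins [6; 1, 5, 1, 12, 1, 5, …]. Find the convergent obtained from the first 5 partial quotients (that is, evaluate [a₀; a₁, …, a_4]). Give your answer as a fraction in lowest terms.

Start with 12.
1 + 1/(12/1) = 1 + 1/12 = 13/12
5 + 1/(13/12) = 5 + 12/13 = 77/13
1 + 1/(77/13) = 1 + 13/77 = 90/77
6 + 1/(90/77) = 6 + 77/90 = 617/90

617/90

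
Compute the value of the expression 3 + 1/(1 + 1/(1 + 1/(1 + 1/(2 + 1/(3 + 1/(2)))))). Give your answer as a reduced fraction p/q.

225/62

a_0 = 3: 3/1
a_1 = 1: 4/1
a_2 = 1: 7/2
a_3 = 1: 11/3
a_4 = 2: 29/8
a_5 = 3: 98/27
a_6 = 2: 225/62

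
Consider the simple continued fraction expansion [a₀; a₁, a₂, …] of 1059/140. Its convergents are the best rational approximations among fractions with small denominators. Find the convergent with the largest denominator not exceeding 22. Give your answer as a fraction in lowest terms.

121/16

List convergents until the denominator exceeds the bound:
a_0 = 7: 7/1  (≤ bound)
a_1 = 1: 8/1  (≤ bound)
a_2 = 1: 15/2  (≤ bound)
a_3 = 3: 53/7  (≤ bound)
a_4 = 2: 121/16  (≤ bound)
a_5 = 1: 174/23  (> 22, stop)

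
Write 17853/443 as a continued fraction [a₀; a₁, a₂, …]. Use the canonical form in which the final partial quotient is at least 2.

Run the Euclidean algorithm, recording each quotient:
⌊17853/443⌋ = 40, remainder 133
⌊443/133⌋ = 3, remainder 44
⌊133/44⌋ = 3, remainder 1
⌊44/1⌋ = 44, remainder 0

[40; 3, 3, 44]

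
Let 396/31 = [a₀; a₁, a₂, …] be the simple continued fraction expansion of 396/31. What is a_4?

3

396 ÷ 31 → quotient 12, remainder 24
31 ÷ 24 → quotient 1, remainder 7
24 ÷ 7 → quotient 3, remainder 3
7 ÷ 3 → quotient 2, remainder 1
3 ÷ 1 → quotient 3, remainder 0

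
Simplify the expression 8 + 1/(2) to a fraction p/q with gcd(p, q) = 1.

a_0 = 8: 8/1
a_1 = 2: 17/2

17/2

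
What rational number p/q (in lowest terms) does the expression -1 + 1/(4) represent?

-3/4

Start with 4.
-1 + 1/(4/1) = -1 + 1/4 = -3/4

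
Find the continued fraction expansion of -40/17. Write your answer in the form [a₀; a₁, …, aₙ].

[-3; 1, 1, 1, 5]

-40 ÷ 17 → quotient -3, remainder 11
17 ÷ 11 → quotient 1, remainder 6
11 ÷ 6 → quotient 1, remainder 5
6 ÷ 5 → quotient 1, remainder 1
5 ÷ 1 → quotient 5, remainder 0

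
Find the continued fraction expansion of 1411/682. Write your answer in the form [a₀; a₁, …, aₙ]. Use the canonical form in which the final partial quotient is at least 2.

[2; 14, 1, 1, 23]

1411 ÷ 682 → quotient 2, remainder 47
682 ÷ 47 → quotient 14, remainder 24
47 ÷ 24 → quotient 1, remainder 23
24 ÷ 23 → quotient 1, remainder 1
23 ÷ 1 → quotient 23, remainder 0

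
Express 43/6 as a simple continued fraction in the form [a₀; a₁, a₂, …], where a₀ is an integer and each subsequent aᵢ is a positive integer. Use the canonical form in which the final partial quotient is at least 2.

[7; 6]

43 ÷ 6 → quotient 7, remainder 1
6 ÷ 1 → quotient 6, remainder 0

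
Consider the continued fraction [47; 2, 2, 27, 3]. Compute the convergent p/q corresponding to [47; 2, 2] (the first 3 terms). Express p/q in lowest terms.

Start with 2.
2 + 1/(2/1) = 2 + 1/2 = 5/2
47 + 1/(5/2) = 47 + 2/5 = 237/5

237/5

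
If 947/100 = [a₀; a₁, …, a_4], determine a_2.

947 ÷ 100 → quotient 9, remainder 47
100 ÷ 47 → quotient 2, remainder 6
47 ÷ 6 → quotient 7, remainder 5

7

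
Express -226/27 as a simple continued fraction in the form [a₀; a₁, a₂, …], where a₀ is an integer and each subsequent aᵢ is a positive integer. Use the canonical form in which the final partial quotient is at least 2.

-226 ÷ 27 → quotient -9, remainder 17
27 ÷ 17 → quotient 1, remainder 10
17 ÷ 10 → quotient 1, remainder 7
10 ÷ 7 → quotient 1, remainder 3
7 ÷ 3 → quotient 2, remainder 1
3 ÷ 1 → quotient 3, remainder 0

[-9; 1, 1, 1, 2, 3]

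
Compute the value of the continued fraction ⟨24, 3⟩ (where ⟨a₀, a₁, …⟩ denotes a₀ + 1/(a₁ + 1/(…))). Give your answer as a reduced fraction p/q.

73/3

Start with 3.
24 + 1/(3/1) = 24 + 1/3 = 73/3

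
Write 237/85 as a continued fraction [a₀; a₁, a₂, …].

[2; 1, 3, 1, 2, 1, 1, 2]

237 ÷ 85 → quotient 2, remainder 67
85 ÷ 67 → quotient 1, remainder 18
67 ÷ 18 → quotient 3, remainder 13
18 ÷ 13 → quotient 1, remainder 5
13 ÷ 5 → quotient 2, remainder 3
5 ÷ 3 → quotient 1, remainder 2
3 ÷ 2 → quotient 1, remainder 1
2 ÷ 1 → quotient 2, remainder 0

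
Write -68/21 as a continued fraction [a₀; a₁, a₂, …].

[-4; 1, 3, 5]

⌊-68/21⌋ = -4, remainder 16
⌊21/16⌋ = 1, remainder 5
⌊16/5⌋ = 3, remainder 1
⌊5/1⌋ = 5, remainder 0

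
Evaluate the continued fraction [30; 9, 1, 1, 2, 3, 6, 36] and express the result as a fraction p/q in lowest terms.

1116839/37099

Start with 36.
6 + 1/(36/1) = 6 + 1/36 = 217/36
3 + 1/(217/36) = 3 + 36/217 = 687/217
2 + 1/(687/217) = 2 + 217/687 = 1591/687
1 + 1/(1591/687) = 1 + 687/1591 = 2278/1591
1 + 1/(2278/1591) = 1 + 1591/2278 = 3869/2278
9 + 1/(3869/2278) = 9 + 2278/3869 = 37099/3869
30 + 1/(37099/3869) = 30 + 3869/37099 = 1116839/37099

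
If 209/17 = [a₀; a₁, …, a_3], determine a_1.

Repeatedly divide and take the remainder:
209 ÷ 17 → quotient 12, remainder 5
17 ÷ 5 → quotient 3, remainder 2

3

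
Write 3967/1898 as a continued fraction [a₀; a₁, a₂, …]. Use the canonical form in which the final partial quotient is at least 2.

3967 ÷ 1898 → quotient 2, remainder 171
1898 ÷ 171 → quotient 11, remainder 17
171 ÷ 17 → quotient 10, remainder 1
17 ÷ 1 → quotient 17, remainder 0

[2; 11, 10, 17]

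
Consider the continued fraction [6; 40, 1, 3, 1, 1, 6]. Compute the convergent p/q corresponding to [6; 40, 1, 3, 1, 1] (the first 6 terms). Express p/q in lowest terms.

Build up convergents one term at a time:
a_0 = 6: 6/1
a_1 = 40: 241/40
a_2 = 1: 247/41
a_3 = 3: 982/163
a_4 = 1: 1229/204
a_5 = 1: 2211/367

2211/367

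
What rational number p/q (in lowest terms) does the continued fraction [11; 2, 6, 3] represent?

470/41

Start with 3.
6 + 1/(3/1) = 6 + 1/3 = 19/3
2 + 1/(19/3) = 2 + 3/19 = 41/19
11 + 1/(41/19) = 11 + 19/41 = 470/41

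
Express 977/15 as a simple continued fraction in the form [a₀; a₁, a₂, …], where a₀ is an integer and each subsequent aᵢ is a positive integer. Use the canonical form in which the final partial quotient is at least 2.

Run the Euclidean algorithm, recording each quotient:
977 = 65·15 + 2, so a_0 = 65
15 = 7·2 + 1, so a_1 = 7
2 = 2·1 + 0, so a_2 = 2

[65; 7, 2]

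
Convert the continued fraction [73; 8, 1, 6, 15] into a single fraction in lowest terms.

68653/939

Collapse the nested fraction from the inside out:
Start with 15.
6 + 1/(15/1) = 6 + 1/15 = 91/15
1 + 1/(91/15) = 1 + 15/91 = 106/91
8 + 1/(106/91) = 8 + 91/106 = 939/106
73 + 1/(939/106) = 73 + 106/939 = 68653/939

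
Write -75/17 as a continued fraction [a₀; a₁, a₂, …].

[-5; 1, 1, 2, 3]

Repeatedly divide and take the remainder:
-75 = -5·17 + 10, so a_0 = -5
17 = 1·10 + 7, so a_1 = 1
10 = 1·7 + 3, so a_2 = 1
7 = 2·3 + 1, so a_3 = 2
3 = 3·1 + 0, so a_4 = 3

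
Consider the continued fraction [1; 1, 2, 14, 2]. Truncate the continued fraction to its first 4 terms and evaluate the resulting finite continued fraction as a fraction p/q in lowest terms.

72/43

a_0 = 1: 1/1
a_1 = 1: 2/1
a_2 = 2: 5/3
a_3 = 14: 72/43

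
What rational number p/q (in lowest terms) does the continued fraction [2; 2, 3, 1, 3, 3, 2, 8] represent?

Compute successive convergents:
a_0 = 2: 2/1
a_1 = 2: 5/2
a_2 = 3: 17/7
a_3 = 1: 22/9
a_4 = 3: 83/34
a_5 = 3: 271/111
a_6 = 2: 625/256
a_7 = 8: 5271/2159

5271/2159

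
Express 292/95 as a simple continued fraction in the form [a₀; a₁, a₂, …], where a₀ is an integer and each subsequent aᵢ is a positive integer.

[3; 13, 1, 1, 3]

292 = 3·95 + 7, so a_0 = 3
95 = 13·7 + 4, so a_1 = 13
7 = 1·4 + 3, so a_2 = 1
4 = 1·3 + 1, so a_3 = 1
3 = 3·1 + 0, so a_4 = 3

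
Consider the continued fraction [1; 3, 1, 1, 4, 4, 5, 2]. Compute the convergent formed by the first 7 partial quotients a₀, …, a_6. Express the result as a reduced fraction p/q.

906/707

a_0 = 1: 1/1
a_1 = 3: 4/3
a_2 = 1: 5/4
a_3 = 1: 9/7
a_4 = 4: 41/32
a_5 = 4: 173/135
a_6 = 5: 906/707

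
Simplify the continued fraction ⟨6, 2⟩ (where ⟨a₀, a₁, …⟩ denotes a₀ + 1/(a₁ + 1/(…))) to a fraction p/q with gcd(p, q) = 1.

13/2

Use the convergent recurrence hₖ = aₖ·hₖ₋₁ + hₖ₋₂ (and likewise for the denominators kₖ):
a_0 = 6: 6/1
a_1 = 2: 13/2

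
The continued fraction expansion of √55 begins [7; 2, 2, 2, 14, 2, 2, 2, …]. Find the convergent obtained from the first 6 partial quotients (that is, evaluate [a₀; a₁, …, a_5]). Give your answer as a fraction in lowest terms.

Build up convergents one term at a time:
a_0 = 7: 7/1
a_1 = 2: 15/2
a_2 = 2: 37/5
a_3 = 2: 89/12
a_4 = 14: 1283/173
a_5 = 2: 2655/358

2655/358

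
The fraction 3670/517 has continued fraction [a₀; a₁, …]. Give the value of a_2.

7

Apply division with remainder until the remainder is 0:
3670 = 7·517 + 51, so a_0 = 7
517 = 10·51 + 7, so a_1 = 10
51 = 7·7 + 2, so a_2 = 7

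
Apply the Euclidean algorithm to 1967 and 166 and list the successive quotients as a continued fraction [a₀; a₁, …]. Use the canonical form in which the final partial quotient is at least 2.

[11; 1, 5, 1, 1, 1, 3, 2]

1967 ÷ 166 → quotient 11, remainder 141
166 ÷ 141 → quotient 1, remainder 25
141 ÷ 25 → quotient 5, remainder 16
25 ÷ 16 → quotient 1, remainder 9
16 ÷ 9 → quotient 1, remainder 7
9 ÷ 7 → quotient 1, remainder 2
7 ÷ 2 → quotient 3, remainder 1
2 ÷ 1 → quotient 2, remainder 0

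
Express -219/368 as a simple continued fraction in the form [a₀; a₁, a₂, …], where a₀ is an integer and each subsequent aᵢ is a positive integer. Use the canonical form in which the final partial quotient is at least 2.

-219 = -1·368 + 149, so a_0 = -1
368 = 2·149 + 70, so a_1 = 2
149 = 2·70 + 9, so a_2 = 2
70 = 7·9 + 7, so a_3 = 7
9 = 1·7 + 2, so a_4 = 1
7 = 3·2 + 1, so a_5 = 3
2 = 2·1 + 0, so a_6 = 2

[-1; 2, 2, 7, 1, 3, 2]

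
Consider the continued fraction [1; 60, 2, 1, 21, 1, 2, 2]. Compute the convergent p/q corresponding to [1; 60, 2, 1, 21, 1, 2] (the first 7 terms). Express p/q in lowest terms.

12329/12128

Start with 2.
1 + 1/(2/1) = 1 + 1/2 = 3/2
21 + 1/(3/2) = 21 + 2/3 = 65/3
1 + 1/(65/3) = 1 + 3/65 = 68/65
2 + 1/(68/65) = 2 + 65/68 = 201/68
60 + 1/(201/68) = 60 + 68/201 = 12128/201
1 + 1/(12128/201) = 1 + 201/12128 = 12329/12128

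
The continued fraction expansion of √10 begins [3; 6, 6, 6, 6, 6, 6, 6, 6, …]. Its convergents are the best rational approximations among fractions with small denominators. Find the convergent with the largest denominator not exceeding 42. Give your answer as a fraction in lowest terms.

a_0 = 3: 3/1  (≤ bound)
a_1 = 6: 19/6  (≤ bound)
a_2 = 6: 117/37  (≤ bound)
a_3 = 6: 721/228  (> 42, stop)

117/37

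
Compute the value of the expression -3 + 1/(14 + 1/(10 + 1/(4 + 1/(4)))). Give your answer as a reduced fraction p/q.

-7185/2453

Start with 4.
4 + 1/(4/1) = 4 + 1/4 = 17/4
10 + 1/(17/4) = 10 + 4/17 = 174/17
14 + 1/(174/17) = 14 + 17/174 = 2453/174
-3 + 1/(2453/174) = -3 + 174/2453 = -7185/2453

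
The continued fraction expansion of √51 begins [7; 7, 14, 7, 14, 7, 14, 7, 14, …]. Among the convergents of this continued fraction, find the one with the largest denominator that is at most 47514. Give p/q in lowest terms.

70693/9899

List convergents until the denominator exceeds the bound:
a_0 = 7: 7/1  (≤ bound)
a_1 = 7: 50/7  (≤ bound)
a_2 = 14: 707/99  (≤ bound)
a_3 = 7: 4999/700  (≤ bound)
a_4 = 14: 70693/9899  (≤ bound)
a_5 = 7: 499850/69993  (> 47514, stop)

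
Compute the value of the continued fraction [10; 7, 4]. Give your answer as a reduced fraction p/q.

Work from the innermost term outward:
Start with 4.
7 + 1/(4/1) = 7 + 1/4 = 29/4
10 + 1/(29/4) = 10 + 4/29 = 294/29

294/29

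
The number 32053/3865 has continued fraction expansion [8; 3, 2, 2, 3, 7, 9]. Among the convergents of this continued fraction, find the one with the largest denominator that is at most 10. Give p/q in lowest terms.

List convergents until the denominator exceeds the bound:
a_0 = 8: 8/1  (≤ bound)
a_1 = 3: 25/3  (≤ bound)
a_2 = 2: 58/7  (≤ bound)
a_3 = 2: 141/17  (> 10, stop)

58/7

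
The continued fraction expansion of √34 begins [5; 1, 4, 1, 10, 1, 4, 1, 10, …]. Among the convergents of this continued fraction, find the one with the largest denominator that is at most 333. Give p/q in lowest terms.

a_0 = 5: 5/1  (≤ bound)
a_1 = 1: 6/1  (≤ bound)
a_2 = 4: 29/5  (≤ bound)
a_3 = 1: 35/6  (≤ bound)
a_4 = 10: 379/65  (≤ bound)
a_5 = 1: 414/71  (≤ bound)
a_6 = 4: 2035/349  (> 333, stop)

414/71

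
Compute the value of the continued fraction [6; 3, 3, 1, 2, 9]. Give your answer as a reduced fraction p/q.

Build up convergents one term at a time:
a_0 = 6: 6/1
a_1 = 3: 19/3
a_2 = 3: 63/10
a_3 = 1: 82/13
a_4 = 2: 227/36
a_5 = 9: 2125/337

2125/337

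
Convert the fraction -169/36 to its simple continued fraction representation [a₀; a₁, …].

Apply division with remainder until the remainder is 0:
⌊-169/36⌋ = -5, remainder 11
⌊36/11⌋ = 3, remainder 3
⌊11/3⌋ = 3, remainder 2
⌊3/2⌋ = 1, remainder 1
⌊2/1⌋ = 2, remainder 0

[-5; 3, 3, 1, 2]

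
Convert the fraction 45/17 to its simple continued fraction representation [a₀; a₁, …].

⌊45/17⌋ = 2, remainder 11
⌊17/11⌋ = 1, remainder 6
⌊11/6⌋ = 1, remainder 5
⌊6/5⌋ = 1, remainder 1
⌊5/1⌋ = 5, remainder 0

[2; 1, 1, 1, 5]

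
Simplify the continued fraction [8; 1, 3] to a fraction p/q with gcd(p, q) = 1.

35/4

Use the convergent recurrence hₖ = aₖ·hₖ₋₁ + hₖ₋₂ (and likewise for the denominators kₖ):
a_0 = 8: 8/1
a_1 = 1: 9/1
a_2 = 3: 35/4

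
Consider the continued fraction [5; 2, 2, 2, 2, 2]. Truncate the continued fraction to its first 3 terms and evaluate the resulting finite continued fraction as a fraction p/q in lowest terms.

27/5

Compute successive convergents:
a_0 = 5: 5/1
a_1 = 2: 11/2
a_2 = 2: 27/5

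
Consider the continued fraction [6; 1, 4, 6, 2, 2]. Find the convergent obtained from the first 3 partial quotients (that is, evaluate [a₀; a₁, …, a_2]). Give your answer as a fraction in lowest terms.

Build up convergents one term at a time:
a_0 = 6: 6/1
a_1 = 1: 7/1
a_2 = 4: 34/5

34/5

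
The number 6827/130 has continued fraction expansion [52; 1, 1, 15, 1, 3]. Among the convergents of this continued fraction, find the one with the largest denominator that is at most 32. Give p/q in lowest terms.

1628/31

List convergents until the denominator exceeds the bound:
a_0 = 52: 52/1  (≤ bound)
a_1 = 1: 53/1  (≤ bound)
a_2 = 1: 105/2  (≤ bound)
a_3 = 15: 1628/31  (≤ bound)
a_4 = 1: 1733/33  (> 32, stop)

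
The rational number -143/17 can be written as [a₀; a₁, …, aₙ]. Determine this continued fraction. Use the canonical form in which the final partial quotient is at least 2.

-143 = -9·17 + 10, so a_0 = -9
17 = 1·10 + 7, so a_1 = 1
10 = 1·7 + 3, so a_2 = 1
7 = 2·3 + 1, so a_3 = 2
3 = 3·1 + 0, so a_4 = 3

[-9; 1, 1, 2, 3]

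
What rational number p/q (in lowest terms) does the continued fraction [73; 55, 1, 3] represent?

Starting at the tail and folding back:
Start with 3.
1 + 1/(3/1) = 1 + 1/3 = 4/3
55 + 1/(4/3) = 55 + 3/4 = 223/4
73 + 1/(223/4) = 73 + 4/223 = 16283/223

16283/223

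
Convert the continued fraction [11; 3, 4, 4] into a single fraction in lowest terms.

622/55

a_0 = 11: 11/1
a_1 = 3: 34/3
a_2 = 4: 147/13
a_3 = 4: 622/55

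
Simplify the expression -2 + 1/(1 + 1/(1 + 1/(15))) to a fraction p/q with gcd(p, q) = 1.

Start with 15.
1 + 1/(15/1) = 1 + 1/15 = 16/15
1 + 1/(16/15) = 1 + 15/16 = 31/16
-2 + 1/(31/16) = -2 + 16/31 = -46/31

-46/31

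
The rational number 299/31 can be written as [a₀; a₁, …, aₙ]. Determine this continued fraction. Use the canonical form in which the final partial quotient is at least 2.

Run the Euclidean algorithm, recording each quotient:
299 ÷ 31 → quotient 9, remainder 20
31 ÷ 20 → quotient 1, remainder 11
20 ÷ 11 → quotient 1, remainder 9
11 ÷ 9 → quotient 1, remainder 2
9 ÷ 2 → quotient 4, remainder 1
2 ÷ 1 → quotient 2, remainder 0

[9; 1, 1, 1, 4, 2]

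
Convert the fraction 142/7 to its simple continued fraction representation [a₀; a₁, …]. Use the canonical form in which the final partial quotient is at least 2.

Run the Euclidean algorithm, recording each quotient:
⌊142/7⌋ = 20, remainder 2
⌊7/2⌋ = 3, remainder 1
⌊2/1⌋ = 2, remainder 0

[20; 3, 2]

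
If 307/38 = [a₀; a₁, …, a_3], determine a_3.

2

Repeatedly divide and take the remainder:
307 = 8·38 + 3, so a_0 = 8
38 = 12·3 + 2, so a_1 = 12
3 = 1·2 + 1, so a_2 = 1
2 = 2·1 + 0, so a_3 = 2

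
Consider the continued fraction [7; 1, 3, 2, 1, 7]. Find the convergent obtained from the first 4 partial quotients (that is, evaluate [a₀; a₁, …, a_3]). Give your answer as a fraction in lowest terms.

a_0 = 7: 7/1
a_1 = 1: 8/1
a_2 = 3: 31/4
a_3 = 2: 70/9

70/9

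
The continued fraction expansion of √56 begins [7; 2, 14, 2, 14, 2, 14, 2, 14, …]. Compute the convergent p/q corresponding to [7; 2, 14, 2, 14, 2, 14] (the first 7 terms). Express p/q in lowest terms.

Start with 14.
2 + 1/(14/1) = 2 + 1/14 = 29/14
14 + 1/(29/14) = 14 + 14/29 = 420/29
2 + 1/(420/29) = 2 + 29/420 = 869/420
14 + 1/(869/420) = 14 + 420/869 = 12586/869
2 + 1/(12586/869) = 2 + 869/12586 = 26041/12586
7 + 1/(26041/12586) = 7 + 12586/26041 = 194873/26041

194873/26041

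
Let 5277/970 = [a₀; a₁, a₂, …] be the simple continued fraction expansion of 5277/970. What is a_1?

2

⌊5277/970⌋ = 5, remainder 427
⌊970/427⌋ = 2, remainder 116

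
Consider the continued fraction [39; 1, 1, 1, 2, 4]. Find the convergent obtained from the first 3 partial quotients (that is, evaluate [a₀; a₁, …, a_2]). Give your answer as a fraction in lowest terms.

Start with 1.
1 + 1/(1/1) = 1 + 1/1 = 2/1
39 + 1/(2/1) = 39 + 1/2 = 79/2

79/2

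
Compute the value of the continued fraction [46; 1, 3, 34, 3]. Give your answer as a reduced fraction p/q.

19402/415

Collapse the nested fraction from the inside out:
Start with 3.
34 + 1/(3/1) = 34 + 1/3 = 103/3
3 + 1/(103/3) = 3 + 3/103 = 312/103
1 + 1/(312/103) = 1 + 103/312 = 415/312
46 + 1/(415/312) = 46 + 312/415 = 19402/415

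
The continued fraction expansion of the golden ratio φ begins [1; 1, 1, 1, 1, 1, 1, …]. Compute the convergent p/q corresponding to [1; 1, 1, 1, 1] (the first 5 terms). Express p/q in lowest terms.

Collapse the nested fraction from the inside out:
Start with 1.
1 + 1/(1/1) = 1 + 1/1 = 2/1
1 + 1/(2/1) = 1 + 1/2 = 3/2
1 + 1/(3/2) = 1 + 2/3 = 5/3
1 + 1/(5/3) = 1 + 3/5 = 8/5

8/5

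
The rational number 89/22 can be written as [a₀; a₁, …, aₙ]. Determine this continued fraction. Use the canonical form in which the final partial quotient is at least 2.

[4; 22]

89 = 4·22 + 1, so a_0 = 4
22 = 22·1 + 0, so a_1 = 22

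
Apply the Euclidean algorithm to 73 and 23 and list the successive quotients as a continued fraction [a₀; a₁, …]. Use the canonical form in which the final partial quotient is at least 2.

[3; 5, 1, 3]

73 = 3·23 + 4, so a_0 = 3
23 = 5·4 + 3, so a_1 = 5
4 = 1·3 + 1, so a_2 = 1
3 = 3·1 + 0, so a_3 = 3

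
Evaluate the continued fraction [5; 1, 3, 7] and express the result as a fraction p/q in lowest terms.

Collapse the nested fraction from the inside out:
Start with 7.
3 + 1/(7/1) = 3 + 1/7 = 22/7
1 + 1/(22/7) = 1 + 7/22 = 29/22
5 + 1/(29/22) = 5 + 22/29 = 167/29

167/29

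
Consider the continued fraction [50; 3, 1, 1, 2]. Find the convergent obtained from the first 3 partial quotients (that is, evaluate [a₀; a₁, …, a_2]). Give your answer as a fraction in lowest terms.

Compute successive convergents:
a_0 = 50: 50/1
a_1 = 3: 151/3
a_2 = 1: 201/4

201/4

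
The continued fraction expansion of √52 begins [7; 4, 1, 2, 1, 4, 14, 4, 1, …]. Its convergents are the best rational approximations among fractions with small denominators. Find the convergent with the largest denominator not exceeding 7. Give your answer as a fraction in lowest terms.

a_0 = 7: 7/1  (≤ bound)
a_1 = 4: 29/4  (≤ bound)
a_2 = 1: 36/5  (≤ bound)
a_3 = 2: 101/14  (> 7, stop)

36/5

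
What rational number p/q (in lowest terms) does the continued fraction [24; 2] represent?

49/2

a_0 = 24: 24/1
a_1 = 2: 49/2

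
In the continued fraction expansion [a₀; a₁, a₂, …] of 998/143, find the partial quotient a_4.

2

998 = 6·143 + 140, so a_0 = 6
143 = 1·140 + 3, so a_1 = 1
140 = 46·3 + 2, so a_2 = 46
3 = 1·2 + 1, so a_3 = 1
2 = 2·1 + 0, so a_4 = 2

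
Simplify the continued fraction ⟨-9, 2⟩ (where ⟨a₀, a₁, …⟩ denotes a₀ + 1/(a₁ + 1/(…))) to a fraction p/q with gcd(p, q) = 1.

Use the convergent recurrence hₖ = aₖ·hₖ₋₁ + hₖ₋₂ (and likewise for the denominators kₖ):
a_0 = -9: -9/1
a_1 = 2: -17/2

-17/2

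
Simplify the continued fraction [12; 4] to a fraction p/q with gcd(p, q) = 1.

49/4

Start with 4.
12 + 1/(4/1) = 12 + 1/4 = 49/4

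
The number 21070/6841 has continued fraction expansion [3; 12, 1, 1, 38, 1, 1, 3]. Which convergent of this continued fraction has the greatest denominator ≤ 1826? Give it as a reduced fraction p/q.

3043/988

List convergents until the denominator exceeds the bound:
a_0 = 3: 3/1  (≤ bound)
a_1 = 12: 37/12  (≤ bound)
a_2 = 1: 40/13  (≤ bound)
a_3 = 1: 77/25  (≤ bound)
a_4 = 38: 2966/963  (≤ bound)
a_5 = 1: 3043/988  (≤ bound)
a_6 = 1: 6009/1951  (> 1826, stop)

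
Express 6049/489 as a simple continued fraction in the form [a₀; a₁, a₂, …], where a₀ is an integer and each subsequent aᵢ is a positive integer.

[12; 2, 1, 2, 2, 1, 5, 3]

6049 = 12·489 + 181, so a_0 = 12
489 = 2·181 + 127, so a_1 = 2
181 = 1·127 + 54, so a_2 = 1
127 = 2·54 + 19, so a_3 = 2
54 = 2·19 + 16, so a_4 = 2
19 = 1·16 + 3, so a_5 = 1
16 = 5·3 + 1, so a_6 = 5
3 = 3·1 + 0, so a_7 = 3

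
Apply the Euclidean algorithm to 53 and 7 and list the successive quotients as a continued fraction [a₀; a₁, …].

[7; 1, 1, 3]

53 ÷ 7 → quotient 7, remainder 4
7 ÷ 4 → quotient 1, remainder 3
4 ÷ 3 → quotient 1, remainder 1
3 ÷ 1 → quotient 3, remainder 0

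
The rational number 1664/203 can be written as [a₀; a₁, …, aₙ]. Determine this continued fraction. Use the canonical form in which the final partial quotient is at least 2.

[8; 5, 13, 3]

1664 = 8·203 + 40, so a_0 = 8
203 = 5·40 + 3, so a_1 = 5
40 = 13·3 + 1, so a_2 = 13
3 = 3·1 + 0, so a_3 = 3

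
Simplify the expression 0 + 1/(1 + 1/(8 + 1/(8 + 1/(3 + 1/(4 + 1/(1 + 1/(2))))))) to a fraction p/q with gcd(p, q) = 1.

a_0 = 0: 0/1
a_1 = 1: 1/1
a_2 = 8: 8/9
a_3 = 8: 65/73
a_4 = 3: 203/228
a_5 = 4: 877/985
a_6 = 1: 1080/1213
a_7 = 2: 3037/3411

3037/3411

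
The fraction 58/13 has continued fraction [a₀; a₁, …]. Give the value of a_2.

58 ÷ 13 → quotient 4, remainder 6
13 ÷ 6 → quotient 2, remainder 1
6 ÷ 1 → quotient 6, remainder 0

6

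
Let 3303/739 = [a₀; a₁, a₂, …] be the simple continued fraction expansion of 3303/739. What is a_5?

⌊3303/739⌋ = 4, remainder 347
⌊739/347⌋ = 2, remainder 45
⌊347/45⌋ = 7, remainder 32
⌊45/32⌋ = 1, remainder 13
⌊32/13⌋ = 2, remainder 6
⌊13/6⌋ = 2, remainder 1

2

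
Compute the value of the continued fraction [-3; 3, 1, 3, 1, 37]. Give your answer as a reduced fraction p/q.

-1965/718

Use the convergent recurrence hₖ = aₖ·hₖ₋₁ + hₖ₋₂ (and likewise for the denominators kₖ):
a_0 = -3: -3/1
a_1 = 3: -8/3
a_2 = 1: -11/4
a_3 = 3: -41/15
a_4 = 1: -52/19
a_5 = 37: -1965/718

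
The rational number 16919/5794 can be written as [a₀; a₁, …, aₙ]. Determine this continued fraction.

16919 ÷ 5794 → quotient 2, remainder 5331
5794 ÷ 5331 → quotient 1, remainder 463
5331 ÷ 463 → quotient 11, remainder 238
463 ÷ 238 → quotient 1, remainder 225
238 ÷ 225 → quotient 1, remainder 13
225 ÷ 13 → quotient 17, remainder 4
13 ÷ 4 → quotient 3, remainder 1
4 ÷ 1 → quotient 4, remainder 0

[2; 1, 11, 1, 1, 17, 3, 4]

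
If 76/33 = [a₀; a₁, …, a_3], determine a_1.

Repeatedly divide and take the remainder:
76 ÷ 33 → quotient 2, remainder 10
33 ÷ 10 → quotient 3, remainder 3

3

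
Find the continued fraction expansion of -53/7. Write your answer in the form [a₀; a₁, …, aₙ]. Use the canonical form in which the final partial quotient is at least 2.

[-8; 2, 3]

Repeatedly divide and take the remainder:
-53 ÷ 7 → quotient -8, remainder 3
7 ÷ 3 → quotient 2, remainder 1
3 ÷ 1 → quotient 3, remainder 0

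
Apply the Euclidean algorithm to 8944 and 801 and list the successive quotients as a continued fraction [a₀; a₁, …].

[11; 6, 44, 3]

Apply division with remainder until the remainder is 0:
⌊8944/801⌋ = 11, remainder 133
⌊801/133⌋ = 6, remainder 3
⌊133/3⌋ = 44, remainder 1
⌊3/1⌋ = 3, remainder 0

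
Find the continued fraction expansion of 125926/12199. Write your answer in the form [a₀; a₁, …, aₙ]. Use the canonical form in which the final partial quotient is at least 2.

[10; 3, 10, 15, 26]

⌊125926/12199⌋ = 10, remainder 3936
⌊12199/3936⌋ = 3, remainder 391
⌊3936/391⌋ = 10, remainder 26
⌊391/26⌋ = 15, remainder 1
⌊26/1⌋ = 26, remainder 0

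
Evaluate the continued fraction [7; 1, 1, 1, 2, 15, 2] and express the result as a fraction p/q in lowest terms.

Start with 2.
15 + 1/(2/1) = 15 + 1/2 = 31/2
2 + 1/(31/2) = 2 + 2/31 = 64/31
1 + 1/(64/31) = 1 + 31/64 = 95/64
1 + 1/(95/64) = 1 + 64/95 = 159/95
1 + 1/(159/95) = 1 + 95/159 = 254/159
7 + 1/(254/159) = 7 + 159/254 = 1937/254

1937/254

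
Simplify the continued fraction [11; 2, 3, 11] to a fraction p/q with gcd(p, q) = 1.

903/79

Start with 11.
3 + 1/(11/1) = 3 + 1/11 = 34/11
2 + 1/(34/11) = 2 + 11/34 = 79/34
11 + 1/(79/34) = 11 + 34/79 = 903/79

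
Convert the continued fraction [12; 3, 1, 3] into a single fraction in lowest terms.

a_0 = 12: 12/1
a_1 = 3: 37/3
a_2 = 1: 49/4
a_3 = 3: 184/15

184/15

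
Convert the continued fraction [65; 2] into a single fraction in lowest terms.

Build up convergents one term at a time:
a_0 = 65: 65/1
a_1 = 2: 131/2

131/2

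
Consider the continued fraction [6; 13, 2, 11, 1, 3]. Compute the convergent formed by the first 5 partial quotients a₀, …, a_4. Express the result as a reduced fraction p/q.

Start with 1.
11 + 1/(1/1) = 11 + 1/1 = 12/1
2 + 1/(12/1) = 2 + 1/12 = 25/12
13 + 1/(25/12) = 13 + 12/25 = 337/25
6 + 1/(337/25) = 6 + 25/337 = 2047/337

2047/337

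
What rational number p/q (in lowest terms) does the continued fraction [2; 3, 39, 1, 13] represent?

a_0 = 2: 2/1
a_1 = 3: 7/3
a_2 = 39: 275/118
a_3 = 1: 282/121
a_4 = 13: 3941/1691

3941/1691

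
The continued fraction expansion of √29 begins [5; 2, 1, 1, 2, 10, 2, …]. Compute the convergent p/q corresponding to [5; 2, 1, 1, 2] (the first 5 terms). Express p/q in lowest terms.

Starting at the tail and folding back:
Start with 2.
1 + 1/(2/1) = 1 + 1/2 = 3/2
1 + 1/(3/2) = 1 + 2/3 = 5/3
2 + 1/(5/3) = 2 + 3/5 = 13/5
5 + 1/(13/5) = 5 + 5/13 = 70/13

70/13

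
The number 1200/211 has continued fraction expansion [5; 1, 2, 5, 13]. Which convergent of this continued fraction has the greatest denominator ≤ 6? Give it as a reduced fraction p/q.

17/3

List convergents until the denominator exceeds the bound:
a_0 = 5: 5/1  (≤ bound)
a_1 = 1: 6/1  (≤ bound)
a_2 = 2: 17/3  (≤ bound)
a_3 = 5: 91/16  (> 6, stop)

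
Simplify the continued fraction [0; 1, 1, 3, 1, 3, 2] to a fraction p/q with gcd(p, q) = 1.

43/77

Build up convergents one term at a time:
a_0 = 0: 0/1
a_1 = 1: 1/1
a_2 = 1: 1/2
a_3 = 3: 4/7
a_4 = 1: 5/9
a_5 = 3: 19/34
a_6 = 2: 43/77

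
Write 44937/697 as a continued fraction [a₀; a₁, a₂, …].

⌊44937/697⌋ = 64, remainder 329
⌊697/329⌋ = 2, remainder 39
⌊329/39⌋ = 8, remainder 17
⌊39/17⌋ = 2, remainder 5
⌊17/5⌋ = 3, remainder 2
⌊5/2⌋ = 2, remainder 1
⌊2/1⌋ = 2, remainder 0

[64; 2, 8, 2, 3, 2, 2]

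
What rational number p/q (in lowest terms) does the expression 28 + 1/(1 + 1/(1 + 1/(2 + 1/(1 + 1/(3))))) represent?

743/26

a_0 = 28: 28/1
a_1 = 1: 29/1
a_2 = 1: 57/2
a_3 = 2: 143/5
a_4 = 1: 200/7
a_5 = 3: 743/26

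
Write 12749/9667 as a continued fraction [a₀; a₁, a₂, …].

Repeatedly divide and take the remainder:
12749 ÷ 9667 → quotient 1, remainder 3082
9667 ÷ 3082 → quotient 3, remainder 421
3082 ÷ 421 → quotient 7, remainder 135
421 ÷ 135 → quotient 3, remainder 16
135 ÷ 16 → quotient 8, remainder 7
16 ÷ 7 → quotient 2, remainder 2
7 ÷ 2 → quotient 3, remainder 1
2 ÷ 1 → quotient 2, remainder 0

[1; 3, 7, 3, 8, 2, 3, 2]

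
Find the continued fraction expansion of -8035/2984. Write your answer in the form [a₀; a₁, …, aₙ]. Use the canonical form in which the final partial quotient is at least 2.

Repeatedly divide and take the remainder:
-8035 = -3·2984 + 917, so a_0 = -3
2984 = 3·917 + 233, so a_1 = 3
917 = 3·233 + 218, so a_2 = 3
233 = 1·218 + 15, so a_3 = 1
218 = 14·15 + 8, so a_4 = 14
15 = 1·8 + 7, so a_5 = 1
8 = 1·7 + 1, so a_6 = 1
7 = 7·1 + 0, so a_7 = 7

[-3; 3, 3, 1, 14, 1, 1, 7]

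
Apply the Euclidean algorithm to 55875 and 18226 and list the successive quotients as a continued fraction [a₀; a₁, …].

Apply division with remainder until the remainder is 0:
⌊55875/18226⌋ = 3, remainder 1197
⌊18226/1197⌋ = 15, remainder 271
⌊1197/271⌋ = 4, remainder 113
⌊271/113⌋ = 2, remainder 45
⌊113/45⌋ = 2, remainder 23
⌊45/23⌋ = 1, remainder 22
⌊23/22⌋ = 1, remainder 1
⌊22/1⌋ = 22, remainder 0

[3; 15, 4, 2, 2, 1, 1, 22]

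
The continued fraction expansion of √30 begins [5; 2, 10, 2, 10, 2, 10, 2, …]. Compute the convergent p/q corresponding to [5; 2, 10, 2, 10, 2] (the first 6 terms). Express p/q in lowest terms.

5291/966

Work from the innermost term outward:
Start with 2.
10 + 1/(2/1) = 10 + 1/2 = 21/2
2 + 1/(21/2) = 2 + 2/21 = 44/21
10 + 1/(44/21) = 10 + 21/44 = 461/44
2 + 1/(461/44) = 2 + 44/461 = 966/461
5 + 1/(966/461) = 5 + 461/966 = 5291/966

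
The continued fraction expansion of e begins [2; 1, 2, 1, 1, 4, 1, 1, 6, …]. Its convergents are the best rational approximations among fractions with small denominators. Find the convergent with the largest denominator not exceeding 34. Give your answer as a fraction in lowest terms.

87/32

a_0 = 2: 2/1  (≤ bound)
a_1 = 1: 3/1  (≤ bound)
a_2 = 2: 8/3  (≤ bound)
a_3 = 1: 11/4  (≤ bound)
a_4 = 1: 19/7  (≤ bound)
a_5 = 4: 87/32  (≤ bound)
a_6 = 1: 106/39  (> 34, stop)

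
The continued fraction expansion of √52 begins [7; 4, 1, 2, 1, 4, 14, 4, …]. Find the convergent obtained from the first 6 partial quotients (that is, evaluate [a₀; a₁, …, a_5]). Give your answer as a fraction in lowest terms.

649/90

Use the convergent recurrence hₖ = aₖ·hₖ₋₁ + hₖ₋₂ (and likewise for the denominators kₖ):
a_0 = 7: 7/1
a_1 = 4: 29/4
a_2 = 1: 36/5
a_3 = 2: 101/14
a_4 = 1: 137/19
a_5 = 4: 649/90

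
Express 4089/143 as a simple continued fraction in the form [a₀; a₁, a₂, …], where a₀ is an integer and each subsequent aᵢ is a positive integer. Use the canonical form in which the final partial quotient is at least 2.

[28; 1, 1, 2, 6, 1, 3]

⌊4089/143⌋ = 28, remainder 85
⌊143/85⌋ = 1, remainder 58
⌊85/58⌋ = 1, remainder 27
⌊58/27⌋ = 2, remainder 4
⌊27/4⌋ = 6, remainder 3
⌊4/3⌋ = 1, remainder 1
⌊3/1⌋ = 3, remainder 0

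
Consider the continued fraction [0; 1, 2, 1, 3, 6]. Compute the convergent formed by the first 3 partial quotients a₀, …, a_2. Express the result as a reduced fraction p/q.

2/3

Work from the innermost term outward:
Start with 2.
1 + 1/(2/1) = 1 + 1/2 = 3/2
0 + 1/(3/2) = 0 + 2/3 = 2/3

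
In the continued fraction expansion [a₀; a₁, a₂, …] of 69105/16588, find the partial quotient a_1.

Run the Euclidean algorithm, recording each quotient:
⌊69105/16588⌋ = 4, remainder 2753
⌊16588/2753⌋ = 6, remainder 70

6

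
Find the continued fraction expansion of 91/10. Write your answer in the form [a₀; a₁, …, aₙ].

[9; 10]

Repeatedly divide and take the remainder:
91 ÷ 10 → quotient 9, remainder 1
10 ÷ 1 → quotient 10, remainder 0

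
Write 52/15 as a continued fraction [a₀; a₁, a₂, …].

52 ÷ 15 → quotient 3, remainder 7
15 ÷ 7 → quotient 2, remainder 1
7 ÷ 1 → quotient 7, remainder 0

[3; 2, 7]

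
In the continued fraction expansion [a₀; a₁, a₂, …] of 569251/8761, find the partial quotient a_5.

2

Run the Euclidean algorithm, recording each quotient:
569251 = 64·8761 + 8547, so a_0 = 64
8761 = 1·8547 + 214, so a_1 = 1
8547 = 39·214 + 201, so a_2 = 39
214 = 1·201 + 13, so a_3 = 1
201 = 15·13 + 6, so a_4 = 15
13 = 2·6 + 1, so a_5 = 2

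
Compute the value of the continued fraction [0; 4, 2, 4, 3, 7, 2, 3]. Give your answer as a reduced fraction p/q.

Use the convergent recurrence hₖ = aₖ·hₖ₋₁ + hₖ₋₂ (and likewise for the denominators kₖ):
a_0 = 0: 0/1
a_1 = 4: 1/4
a_2 = 2: 2/9
a_3 = 4: 9/40
a_4 = 3: 29/129
a_5 = 7: 212/943
a_6 = 2: 453/2015
a_7 = 3: 1571/6988

1571/6988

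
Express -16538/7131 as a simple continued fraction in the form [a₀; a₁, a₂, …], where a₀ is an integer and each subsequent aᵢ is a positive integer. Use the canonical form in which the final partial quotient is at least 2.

-16538 = -3·7131 + 4855, so a_0 = -3
7131 = 1·4855 + 2276, so a_1 = 1
4855 = 2·2276 + 303, so a_2 = 2
2276 = 7·303 + 155, so a_3 = 7
303 = 1·155 + 148, so a_4 = 1
155 = 1·148 + 7, so a_5 = 1
148 = 21·7 + 1, so a_6 = 21
7 = 7·1 + 0, so a_7 = 7

[-3; 1, 2, 7, 1, 1, 21, 7]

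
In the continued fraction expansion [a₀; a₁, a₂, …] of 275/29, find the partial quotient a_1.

2

275 = 9·29 + 14, so a_0 = 9
29 = 2·14 + 1, so a_1 = 2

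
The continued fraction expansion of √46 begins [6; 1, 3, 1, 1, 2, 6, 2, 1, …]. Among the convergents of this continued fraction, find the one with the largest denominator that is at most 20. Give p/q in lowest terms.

61/9

a_0 = 6: 6/1  (≤ bound)
a_1 = 1: 7/1  (≤ bound)
a_2 = 3: 27/4  (≤ bound)
a_3 = 1: 34/5  (≤ bound)
a_4 = 1: 61/9  (≤ bound)
a_5 = 2: 156/23  (> 20, stop)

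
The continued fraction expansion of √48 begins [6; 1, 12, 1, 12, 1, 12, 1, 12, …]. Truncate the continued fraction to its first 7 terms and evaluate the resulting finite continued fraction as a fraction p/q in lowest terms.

Start with 12.
1 + 1/(12/1) = 1 + 1/12 = 13/12
12 + 1/(13/12) = 12 + 12/13 = 168/13
1 + 1/(168/13) = 1 + 13/168 = 181/168
12 + 1/(181/168) = 12 + 168/181 = 2340/181
1 + 1/(2340/181) = 1 + 181/2340 = 2521/2340
6 + 1/(2521/2340) = 6 + 2340/2521 = 17466/2521

17466/2521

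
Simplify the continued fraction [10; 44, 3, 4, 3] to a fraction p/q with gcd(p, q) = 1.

a_0 = 10: 10/1
a_1 = 44: 441/44
a_2 = 3: 1333/133
a_3 = 4: 5773/576
a_4 = 3: 18652/1861

18652/1861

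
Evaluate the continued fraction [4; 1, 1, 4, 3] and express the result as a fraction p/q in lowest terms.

132/29

a_0 = 4: 4/1
a_1 = 1: 5/1
a_2 = 1: 9/2
a_3 = 4: 41/9
a_4 = 3: 132/29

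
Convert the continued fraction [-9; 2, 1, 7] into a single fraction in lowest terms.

Work from the innermost term outward:
Start with 7.
1 + 1/(7/1) = 1 + 1/7 = 8/7
2 + 1/(8/7) = 2 + 7/8 = 23/8
-9 + 1/(23/8) = -9 + 8/23 = -199/23

-199/23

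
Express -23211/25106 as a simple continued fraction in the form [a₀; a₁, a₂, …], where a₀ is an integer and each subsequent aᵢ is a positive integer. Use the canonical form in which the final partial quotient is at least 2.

[-1; 13, 4, 42, 1, 4, 2]

Run the Euclidean algorithm, recording each quotient:
-23211 ÷ 25106 → quotient -1, remainder 1895
25106 ÷ 1895 → quotient 13, remainder 471
1895 ÷ 471 → quotient 4, remainder 11
471 ÷ 11 → quotient 42, remainder 9
11 ÷ 9 → quotient 1, remainder 2
9 ÷ 2 → quotient 4, remainder 1
2 ÷ 1 → quotient 2, remainder 0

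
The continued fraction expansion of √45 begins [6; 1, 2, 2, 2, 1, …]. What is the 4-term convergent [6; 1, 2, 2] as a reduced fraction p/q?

47/7

a_0 = 6: 6/1
a_1 = 1: 7/1
a_2 = 2: 20/3
a_3 = 2: 47/7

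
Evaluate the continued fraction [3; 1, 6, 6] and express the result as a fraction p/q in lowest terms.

a_0 = 3: 3/1
a_1 = 1: 4/1
a_2 = 6: 27/7
a_3 = 6: 166/43

166/43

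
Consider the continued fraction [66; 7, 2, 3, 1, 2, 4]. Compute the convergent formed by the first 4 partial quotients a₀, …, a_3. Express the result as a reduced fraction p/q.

a_0 = 66: 66/1
a_1 = 7: 463/7
a_2 = 2: 992/15
a_3 = 3: 3439/52

3439/52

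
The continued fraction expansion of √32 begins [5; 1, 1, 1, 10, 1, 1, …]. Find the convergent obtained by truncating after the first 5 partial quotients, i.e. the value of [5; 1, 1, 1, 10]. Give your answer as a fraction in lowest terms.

a_0 = 5: 5/1
a_1 = 1: 6/1
a_2 = 1: 11/2
a_3 = 1: 17/3
a_4 = 10: 181/32

181/32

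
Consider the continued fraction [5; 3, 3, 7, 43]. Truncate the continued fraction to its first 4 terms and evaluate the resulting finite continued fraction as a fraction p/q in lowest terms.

387/73

Compute successive convergents:
a_0 = 5: 5/1
a_1 = 3: 16/3
a_2 = 3: 53/10
a_3 = 7: 387/73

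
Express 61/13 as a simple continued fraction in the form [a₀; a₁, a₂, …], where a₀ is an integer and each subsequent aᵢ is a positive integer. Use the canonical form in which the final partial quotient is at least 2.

61 ÷ 13 → quotient 4, remainder 9
13 ÷ 9 → quotient 1, remainder 4
9 ÷ 4 → quotient 2, remainder 1
4 ÷ 1 → quotient 4, remainder 0

[4; 1, 2, 4]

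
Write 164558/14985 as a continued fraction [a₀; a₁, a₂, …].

164558 = 10·14985 + 14708, so a_0 = 10
14985 = 1·14708 + 277, so a_1 = 1
14708 = 53·277 + 27, so a_2 = 53
277 = 10·27 + 7, so a_3 = 10
27 = 3·7 + 6, so a_4 = 3
7 = 1·6 + 1, so a_5 = 1
6 = 6·1 + 0, so a_6 = 6

[10; 1, 53, 10, 3, 1, 6]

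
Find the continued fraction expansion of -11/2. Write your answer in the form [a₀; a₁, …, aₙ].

[-6; 2]

Run the Euclidean algorithm, recording each quotient:
⌊-11/2⌋ = -6, remainder 1
⌊2/1⌋ = 2, remainder 0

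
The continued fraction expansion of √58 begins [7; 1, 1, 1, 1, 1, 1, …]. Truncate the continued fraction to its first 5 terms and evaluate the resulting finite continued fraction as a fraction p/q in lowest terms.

38/5

Starting at the tail and folding back:
Start with 1.
1 + 1/(1/1) = 1 + 1/1 = 2/1
1 + 1/(2/1) = 1 + 1/2 = 3/2
1 + 1/(3/2) = 1 + 2/3 = 5/3
7 + 1/(5/3) = 7 + 3/5 = 38/5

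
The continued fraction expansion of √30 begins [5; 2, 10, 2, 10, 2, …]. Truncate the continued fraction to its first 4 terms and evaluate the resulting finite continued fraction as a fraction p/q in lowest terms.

Compute successive convergents:
a_0 = 5: 5/1
a_1 = 2: 11/2
a_2 = 10: 115/21
a_3 = 2: 241/44

241/44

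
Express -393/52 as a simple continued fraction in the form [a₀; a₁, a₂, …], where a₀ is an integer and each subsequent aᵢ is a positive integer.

[-8; 2, 3, 1, 5]

⌊-393/52⌋ = -8, remainder 23
⌊52/23⌋ = 2, remainder 6
⌊23/6⌋ = 3, remainder 5
⌊6/5⌋ = 1, remainder 1
⌊5/1⌋ = 5, remainder 0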